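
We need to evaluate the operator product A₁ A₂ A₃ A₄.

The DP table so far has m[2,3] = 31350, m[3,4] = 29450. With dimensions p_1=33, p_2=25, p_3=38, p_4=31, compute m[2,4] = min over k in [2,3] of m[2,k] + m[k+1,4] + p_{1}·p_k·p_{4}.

55025

m[2,4] = min over k∈[2,3] of m[2,k]+m[k+1,4]+p_{1}·p_k·p_{4}.
k=2: 0 + 29450 + 33·25·31 = 55025; k=3: 31350 + 0 + 33·38·31 = 70224.
Minimum: 55025 at k=2.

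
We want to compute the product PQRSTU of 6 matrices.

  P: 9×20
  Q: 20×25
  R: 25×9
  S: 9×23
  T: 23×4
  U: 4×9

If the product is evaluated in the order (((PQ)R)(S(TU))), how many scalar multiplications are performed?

9945

(PQ): 9×20 by 20×25 → 9×25, cost 9·20·25 = 4500
((PQ)R): 9×25 by 25×9 → 9×9, cost 9·25·9 = 2025; cumulative 6525
(TU): 23×4 by 4×9 → 23×9, cost 23·4·9 = 828
(S(TU)): 9×23 by 23×9 → 9×9, cost 9·23·9 = 1863; cumulative 2691
(((PQ)R)(S(TU))): 9×9 by 9×9 → 9×9, cost 9·9·9 = 729; cumulative 9945
Total: 9945 scalar multiplications.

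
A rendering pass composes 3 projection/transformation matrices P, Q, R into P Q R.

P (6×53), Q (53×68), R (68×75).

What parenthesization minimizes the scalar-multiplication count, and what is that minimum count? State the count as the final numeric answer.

(P (Q R)): cost 294150.
((P Q) R): cost 52224.
Optimal: ((P Q) R) with cost 52224.

52224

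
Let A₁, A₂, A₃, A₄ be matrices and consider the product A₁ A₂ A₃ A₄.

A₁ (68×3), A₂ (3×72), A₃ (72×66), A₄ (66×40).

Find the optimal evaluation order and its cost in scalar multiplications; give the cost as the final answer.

Adjacent pairs: A₁A₂ = 68·3·72 = 14688; A₂A₃ = 3·72·66 = 14256; A₃A₄ = 72·66·40 = 190080.
Length 3: A₁..A₃: k=1: 0+14256+68·3·66=27720; k=2: 14688+0+68·72·66=337824 → min 27720 | A₂..A₄: k=2: 0+190080+3·72·40=198720; k=3: 14256+0+3·66·40=22176 → min 22176.
Length 4: A₁..A₄: k=1: 0+22176+68·3·40=30336; k=2: 14688+190080+68·72·40=400608; k=3: 27720+0+68·66·40=207240 → min 30336.
Optimal parenthesization: (A₁ ((A₂ A₃) A₄)) with cost 30336.

30336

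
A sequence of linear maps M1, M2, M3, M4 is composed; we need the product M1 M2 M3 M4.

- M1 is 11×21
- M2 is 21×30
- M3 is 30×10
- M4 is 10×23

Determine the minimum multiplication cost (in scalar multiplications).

Adjacent pairs: M1M2 = 11·21·30 = 6930; M2M3 = 21·30·10 = 6300; M3M4 = 30·10·23 = 6900.
Length 3: M1..M3: k=1: 0+6300+11·21·10=8610; k=2: 6930+0+11·30·10=10230 → min 8610 | M2..M4: k=2: 0+6900+21·30·23=21390; k=3: 6300+0+21·10·23=11130 → min 11130.
Length 4: M1..M4: k=1: 0+11130+11·21·23=16443; k=2: 6930+6900+11·30·23=21420; k=3: 8610+0+11·10·23=11140 → min 11140.
Optimal order: ((M1 (M2 M3)) M4) with cost 11140.

11140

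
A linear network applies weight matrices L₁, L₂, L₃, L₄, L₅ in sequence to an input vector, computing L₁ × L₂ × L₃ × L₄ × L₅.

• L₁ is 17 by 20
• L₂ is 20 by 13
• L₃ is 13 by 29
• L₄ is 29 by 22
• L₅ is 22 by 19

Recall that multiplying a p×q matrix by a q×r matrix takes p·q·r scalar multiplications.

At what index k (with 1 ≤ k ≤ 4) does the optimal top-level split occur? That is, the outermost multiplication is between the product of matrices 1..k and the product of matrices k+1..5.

2

Adjacent pairs: L₁L₂ = 17·20·13 = 4420; L₂L₃ = 20·13·29 = 7540; L₃L₄ = 13·29·22 = 8294; L₄L₅ = 29·22·19 = 12122.
Length 3: L₁..L₃: k=1: 0+7540+17·20·29=17400; k=2: 4420+0+17·13·29=10829 → min 10829 | L₂..L₄: k=2: 0+8294+20·13·22=14014; k=3: 7540+0+20·29·22=20300 → min 14014 | L₃..L₅: k=3: 0+12122+13·29·19=19285; k=4: 8294+0+13·22·19=13728 → min 13728.
Length 4: L₁..L₄: k=1: 0+14014+17·20·22=21494; k=2: 4420+8294+17·13·22=17576; k=3: 10829+0+17·29·22=21675 → min 17576 | L₂..L₅: k=2: 0+13728+20·13·19=18668; k=3: 7540+12122+20·29·19=30682; k=4: 14014+0+20·22·19=22374 → min 18668.
Top-level splits: k=1: (L₁..L₁)·(L₂..L₅) → 0+18668+17·20·19 = 25128; k=2: (L₁..L₂)·(L₃..L₅) → 4420+13728+17·13·19 = 22347; k=3: (L₁..L₃)·(L₄..L₅) → 10829+12122+17·29·19 = 32318; k=4: (L₁..L₄)·(L₅..L₅) → 17576+0+17·22·19 = 24682.
Best split is after L₂, i.e. k = 2.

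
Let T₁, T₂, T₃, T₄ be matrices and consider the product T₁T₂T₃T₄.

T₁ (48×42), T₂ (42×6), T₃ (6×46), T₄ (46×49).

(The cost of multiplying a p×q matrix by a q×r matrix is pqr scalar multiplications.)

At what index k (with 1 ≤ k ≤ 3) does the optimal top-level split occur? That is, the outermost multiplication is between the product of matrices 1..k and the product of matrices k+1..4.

Adjacent pairs: T₁T₂ = 48·42·6 = 12096; T₂T₃ = 42·6·46 = 11592; T₃T₄ = 6·46·49 = 13524.
Length 3: T₁..T₃: k=1: 0+11592+48·42·46=104328; k=2: 12096+0+48·6·46=25344 → min 25344 | T₂..T₄: k=2: 0+13524+42·6·49=25872; k=3: 11592+0+42·46·49=106260 → min 25872.
Top-level splits: k=1: (T₁..T₁)·(T₂..T₄) → 0+25872+48·42·49 = 124656; k=2: (T₁..T₂)·(T₃..T₄) → 12096+13524+48·6·49 = 39732; k=3: (T₁..T₃)·(T₄..T₄) → 25344+0+48·46·49 = 133536.
Best split is after T₂, i.e. k = 2.

2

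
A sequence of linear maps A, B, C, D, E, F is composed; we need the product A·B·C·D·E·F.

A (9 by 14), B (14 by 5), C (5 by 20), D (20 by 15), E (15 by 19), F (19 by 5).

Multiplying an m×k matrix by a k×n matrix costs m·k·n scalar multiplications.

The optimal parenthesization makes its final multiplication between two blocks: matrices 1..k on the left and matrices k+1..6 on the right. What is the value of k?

2

Adjacent pairs: AB = 9·14·5 = 630; BC = 14·5·20 = 1400; CD = 5·20·15 = 1500; DE = 20·15·19 = 5700; EF = 15·19·5 = 1425.
Length 3: A..C: k=1: 0+1400+9·14·20=3920; k=2: 630+0+9·5·20=1530 → min 1530 | B..D: k=2: 0+1500+14·5·15=2550; k=3: 1400+0+14·20·15=5600 → min 2550 | C..E: k=3: 0+5700+5·20·19=7600; k=4: 1500+0+5·15·19=2925 → min 2925 | D..F: k=4: 0+1425+20·15·5=2925; k=5: 5700+0+20·19·5=7600 → min 2925.
Length 4: A..D: k=1: 0+2550+9·14·15=4440; k=2: 630+1500+9·5·15=2805; k=3: 1530+0+9·20·15=4230 → min 2805 | B..E: k=2: 0+2925+14·5·19=4255; k=3: 1400+5700+14·20·19=12420; k=4: 2550+0+14·15·19=6540 → min 4255 | C..F: k=3: 0+2925+5·20·5=3425; k=4: 1500+1425+5·15·5=3300; k=5: 2925+0+5·19·5=3400 → min 3300.
Length 5: A..E: k=1: 0+4255+9·14·19=6649; k=2: 630+2925+9·5·19=4410; k=3: 1530+5700+9·20·19=10650; k=4: 2805+0+9·15·19=5370 → min 4410 | B..F: k=2: 0+3300+14·5·5=3650; k=3: 1400+2925+14·20·5=5725; k=4: 2550+1425+14·15·5=5025; k=5: 4255+0+14·19·5=5585 → min 3650.
Top-level splits: k=1: (A..A)·(B..F) → 0+3650+9·14·5 = 4280; k=2: (A..B)·(C..F) → 630+3300+9·5·5 = 4155; k=3: (A..C)·(D..F) → 1530+2925+9·20·5 = 5355; k=4: (A..D)·(E..F) → 2805+1425+9·15·5 = 4905; k=5: (A..E)·(F..F) → 4410+0+9·19·5 = 5265.
Best split is after B, i.e. k = 2.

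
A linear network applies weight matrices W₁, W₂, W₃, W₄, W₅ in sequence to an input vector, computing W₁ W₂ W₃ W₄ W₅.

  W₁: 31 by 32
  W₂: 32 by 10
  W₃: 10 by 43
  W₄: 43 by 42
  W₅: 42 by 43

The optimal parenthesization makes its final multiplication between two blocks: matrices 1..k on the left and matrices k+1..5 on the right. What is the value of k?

2

Adjacent pairs: W₁W₂ = 31·32·10 = 9920; W₂W₃ = 32·10·43 = 13760; W₃W₄ = 10·43·42 = 18060; W₄W₅ = 43·42·43 = 77658.
Length 3: W₁..W₃: k=1: 0+13760+31·32·43=56416; k=2: 9920+0+31·10·43=23250 → min 23250 | W₂..W₄: k=2: 0+18060+32·10·42=31500; k=3: 13760+0+32·43·42=71552 → min 31500 | W₃..W₅: k=3: 0+77658+10·43·43=96148; k=4: 18060+0+10·42·43=36120 → min 36120.
Length 4: W₁..W₄: k=1: 0+31500+31·32·42=73164; k=2: 9920+18060+31·10·42=41000; k=3: 23250+0+31·43·42=79236 → min 41000 | W₂..W₅: k=2: 0+36120+32·10·43=49880; k=3: 13760+77658+32·43·43=150586; k=4: 31500+0+32·42·43=89292 → min 49880.
Top-level splits: k=1: (W₁..W₁)·(W₂..W₅) → 0+49880+31·32·43 = 92536; k=2: (W₁..W₂)·(W₃..W₅) → 9920+36120+31·10·43 = 59370; k=3: (W₁..W₃)·(W₄..W₅) → 23250+77658+31·43·43 = 158227; k=4: (W₁..W₄)·(W₅..W₅) → 41000+0+31·42·43 = 96986.
Best split is after W₂, i.e. k = 2.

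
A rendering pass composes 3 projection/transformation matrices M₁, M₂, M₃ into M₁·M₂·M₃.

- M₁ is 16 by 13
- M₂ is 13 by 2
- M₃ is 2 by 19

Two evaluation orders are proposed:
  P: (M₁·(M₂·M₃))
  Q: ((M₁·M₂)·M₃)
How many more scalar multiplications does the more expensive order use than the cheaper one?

Order P = (M₁·(M₂·M₃)): (M₂·M₃): 13×2 by 2×19 → 13×19, cost 13·2·19 = 494; (M₁·(M₂·M₃)): 16×13 by 13×19 → 16×19, cost 16·13·19 = 3952; cumulative 4446. Total 4446.
Order Q = ((M₁·M₂)·M₃): (M₁·M₂): 16×13 by 13×2 → 16×2, cost 16·13·2 = 416; ((M₁·M₂)·M₃): 16×2 by 2×19 → 16×19, cost 16·2·19 = 608; cumulative 1024. Total 1024.
Difference: |4446 − 1024| = 3422.

3422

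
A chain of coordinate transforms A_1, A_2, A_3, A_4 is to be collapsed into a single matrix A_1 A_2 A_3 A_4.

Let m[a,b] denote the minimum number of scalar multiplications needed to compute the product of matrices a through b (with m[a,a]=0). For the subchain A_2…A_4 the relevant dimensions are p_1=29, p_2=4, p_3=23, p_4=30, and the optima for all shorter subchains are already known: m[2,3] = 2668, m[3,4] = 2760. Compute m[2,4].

m[2,4] = min over k∈[2,3] of m[2,k]+m[k+1,4]+p_{1}·p_k·p_{4}.
k=2: 0 + 2760 + 29·4·30 = 6240; k=3: 2668 + 0 + 29·23·30 = 22678.
Minimum: 6240 at k=2.

6240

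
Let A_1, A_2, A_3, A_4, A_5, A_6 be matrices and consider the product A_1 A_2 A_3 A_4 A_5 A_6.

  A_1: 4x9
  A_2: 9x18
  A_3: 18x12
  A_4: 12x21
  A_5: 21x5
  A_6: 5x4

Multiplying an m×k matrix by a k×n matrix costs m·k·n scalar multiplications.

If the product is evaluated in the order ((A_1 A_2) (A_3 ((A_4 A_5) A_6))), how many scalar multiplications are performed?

(A_1 A_2): 4×9 by 9×18 → 4×18, cost 4·9·18 = 648
(A_4 A_5): 12×21 by 21×5 → 12×5, cost 12·21·5 = 1260
((A_4 A_5) A_6): 12×5 by 5×4 → 12×4, cost 12·5·4 = 240; cumulative 1500
(A_3 ((A_4 A_5) A_6)): 18×12 by 12×4 → 18×4, cost 18·12·4 = 864; cumulative 2364
((A_1 A_2) (A_3 ((A_4 A_5) A_6))): 4×18 by 18×4 → 4×4, cost 4·18·4 = 288; cumulative 3300
Total: 3300 scalar multiplications.

3300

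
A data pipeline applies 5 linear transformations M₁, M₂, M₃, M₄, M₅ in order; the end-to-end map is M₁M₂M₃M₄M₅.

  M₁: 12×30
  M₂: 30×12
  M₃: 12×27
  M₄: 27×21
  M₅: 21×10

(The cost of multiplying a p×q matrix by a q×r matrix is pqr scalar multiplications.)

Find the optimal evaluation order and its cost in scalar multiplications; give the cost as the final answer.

Adjacent pairs: M₁M₂ = 12·30·12 = 4320; M₂M₃ = 30·12·27 = 9720; M₃M₄ = 12·27·21 = 6804; M₄M₅ = 27·21·10 = 5670.
Length 3: M₁..M₃: k=1: 0+9720+12·30·27=19440; k=2: 4320+0+12·12·27=8208 → min 8208 | M₂..M₄: k=2: 0+6804+30·12·21=14364; k=3: 9720+0+30·27·21=26730 → min 14364 | M₃..M₅: k=3: 0+5670+12·27·10=8910; k=4: 6804+0+12·21·10=9324 → min 8910.
Length 4: M₁..M₄: k=1: 0+14364+12·30·21=21924; k=2: 4320+6804+12·12·21=14148; k=3: 8208+0+12·27·21=15012 → min 14148 | M₂..M₅: k=2: 0+8910+30·12·10=12510; k=3: 9720+5670+30·27·10=23490; k=4: 14364+0+30·21·10=20664 → min 12510.
Length 5: M₁..M₅: k=1: 0+12510+12·30·10=16110; k=2: 4320+8910+12·12·10=14670; k=3: 8208+5670+12·27·10=17118; k=4: 14148+0+12·21·10=16668 → min 14670.
Optimal parenthesization: ((M₁M₂)(M₃(M₄M₅))) with cost 14670.

14670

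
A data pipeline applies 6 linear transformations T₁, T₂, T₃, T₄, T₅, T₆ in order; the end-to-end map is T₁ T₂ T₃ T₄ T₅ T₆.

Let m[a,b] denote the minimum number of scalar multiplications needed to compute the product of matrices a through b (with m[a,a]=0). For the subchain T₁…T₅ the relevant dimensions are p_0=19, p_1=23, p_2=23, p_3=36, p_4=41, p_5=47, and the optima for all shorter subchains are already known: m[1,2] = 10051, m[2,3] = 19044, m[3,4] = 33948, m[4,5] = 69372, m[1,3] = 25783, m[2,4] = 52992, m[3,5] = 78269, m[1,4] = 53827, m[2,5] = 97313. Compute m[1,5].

90440

m[1,5] = min over k∈[1,4] of m[1,k]+m[k+1,5]+p_{0}·p_k·p_{5}.
k=1: 0 + 97313 + 19·23·47 = 117852; k=2: 10051 + 78269 + 19·23·47 = 108859; k=3: 25783 + 69372 + 19·36·47 = 127303; k=4: 53827 + 0 + 19·41·47 = 90440.
Minimum: 90440 at k=4.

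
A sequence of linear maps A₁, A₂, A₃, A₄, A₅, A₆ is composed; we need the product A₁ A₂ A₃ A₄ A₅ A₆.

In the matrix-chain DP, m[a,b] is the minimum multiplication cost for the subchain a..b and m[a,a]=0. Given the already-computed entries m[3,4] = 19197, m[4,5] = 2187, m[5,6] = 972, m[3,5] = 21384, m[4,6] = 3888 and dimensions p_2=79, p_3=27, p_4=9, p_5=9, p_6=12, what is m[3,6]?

m[3,6] = min over k∈[3,5] of m[3,k]+m[k+1,6]+p_{2}·p_k·p_{6}.
k=3: 0 + 3888 + 79·27·12 = 29484; k=4: 19197 + 972 + 79·9·12 = 28701; k=5: 21384 + 0 + 79·9·12 = 29916.
Minimum: 28701 at k=4.

28701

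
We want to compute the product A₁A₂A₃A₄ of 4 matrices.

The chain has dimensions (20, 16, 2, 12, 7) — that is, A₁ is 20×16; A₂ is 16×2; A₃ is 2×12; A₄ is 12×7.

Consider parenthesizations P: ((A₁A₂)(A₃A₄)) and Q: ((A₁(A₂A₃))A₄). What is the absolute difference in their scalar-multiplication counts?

4816

Order P = ((A₁A₂)(A₃A₄)): (A₁A₂): 20×16 by 16×2 → 20×2, cost 20·16·2 = 640; (A₃A₄): 2×12 by 12×7 → 2×7, cost 2·12·7 = 168; ((A₁A₂)(A₃A₄)): 20×2 by 2×7 → 20×7, cost 20·2·7 = 280; cumulative 1088. Total 1088.
Order Q = ((A₁(A₂A₃))A₄): (A₂A₃): 16×2 by 2×12 → 16×12, cost 16·2·12 = 384; (A₁(A₂A₃)): 20×16 by 16×12 → 20×12, cost 20·16·12 = 3840; cumulative 4224; ((A₁(A₂A₃))A₄): 20×12 by 12×7 → 20×7, cost 20·12·7 = 1680; cumulative 5904. Total 5904.
Difference: |1088 − 5904| = 4816.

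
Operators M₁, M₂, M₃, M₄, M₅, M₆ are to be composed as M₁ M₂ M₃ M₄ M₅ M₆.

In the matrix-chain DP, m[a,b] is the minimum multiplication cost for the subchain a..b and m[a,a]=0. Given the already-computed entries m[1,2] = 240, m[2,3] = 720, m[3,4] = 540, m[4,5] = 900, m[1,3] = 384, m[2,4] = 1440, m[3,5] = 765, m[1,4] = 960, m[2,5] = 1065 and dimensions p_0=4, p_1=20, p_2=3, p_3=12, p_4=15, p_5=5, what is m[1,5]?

m[1,5] = min over k∈[1,4] of m[1,k]+m[k+1,5]+p_{0}·p_k·p_{5}.
k=1: 0 + 1065 + 4·20·5 = 1465; k=2: 240 + 765 + 4·3·5 = 1065; k=3: 384 + 900 + 4·12·5 = 1524; k=4: 960 + 0 + 4·15·5 = 1260.
Minimum: 1065 at k=2.

1065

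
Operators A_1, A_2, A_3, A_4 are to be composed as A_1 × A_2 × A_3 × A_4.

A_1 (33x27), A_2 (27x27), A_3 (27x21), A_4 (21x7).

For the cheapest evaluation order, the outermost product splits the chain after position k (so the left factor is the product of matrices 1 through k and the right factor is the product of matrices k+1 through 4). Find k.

Adjacent pairs: A_1A_2 = 33·27·27 = 24057; A_2A_3 = 27·27·21 = 15309; A_3A_4 = 27·21·7 = 3969.
Length 3: A_1..A_3: k=1: 0+15309+33·27·21=34020; k=2: 24057+0+33·27·21=42768 → min 34020 | A_2..A_4: k=2: 0+3969+27·27·7=9072; k=3: 15309+0+27·21·7=19278 → min 9072.
Top-level splits: k=1: (A_1..A_1)·(A_2..A_4) → 0+9072+33·27·7 = 15309; k=2: (A_1..A_2)·(A_3..A_4) → 24057+3969+33·27·7 = 34263; k=3: (A_1..A_3)·(A_4..A_4) → 34020+0+33·21·7 = 38871.
Best split is after A_1, i.e. k = 1.

1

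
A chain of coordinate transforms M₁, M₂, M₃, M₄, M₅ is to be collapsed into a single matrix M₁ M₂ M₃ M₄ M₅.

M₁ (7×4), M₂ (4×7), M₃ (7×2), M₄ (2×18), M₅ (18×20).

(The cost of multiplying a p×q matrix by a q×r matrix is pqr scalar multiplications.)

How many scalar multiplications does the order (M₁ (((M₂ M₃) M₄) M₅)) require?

2200

(M₂ M₃): 4×7 by 7×2 → 4×2, cost 4·7·2 = 56
((M₂ M₃) M₄): 4×2 by 2×18 → 4×18, cost 4·2·18 = 144; cumulative 200
(((M₂ M₃) M₄) M₅): 4×18 by 18×20 → 4×20, cost 4·18·20 = 1440; cumulative 1640
(M₁ (((M₂ M₃) M₄) M₅)): 7×4 by 4×20 → 7×20, cost 7·4·20 = 560; cumulative 2200
Total: 2200 scalar multiplications.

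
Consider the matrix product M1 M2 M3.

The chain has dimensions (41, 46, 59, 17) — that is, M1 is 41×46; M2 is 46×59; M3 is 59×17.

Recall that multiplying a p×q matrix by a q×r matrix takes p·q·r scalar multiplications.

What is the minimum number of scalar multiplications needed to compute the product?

78200

Order (M1 (M2 M3)): (M2 M3): 46×59 by 59×17 → 46×17, cost 46·59·17 = 46138; (M1 (M2 M3)): 41×46 by 46×17 → 41×17, cost 41·46·17 = 32062; cumulative 78200. Total 78200.
Order ((M1 M2) M3): (M1 M2): 41×46 by 46×59 → 41×59, cost 41·46·59 = 111274; ((M1 M2) M3): 41×59 by 59×17 → 41×17, cost 41·59·17 = 41123; cumulative 152397. Total 152397.
Minimum: 78200.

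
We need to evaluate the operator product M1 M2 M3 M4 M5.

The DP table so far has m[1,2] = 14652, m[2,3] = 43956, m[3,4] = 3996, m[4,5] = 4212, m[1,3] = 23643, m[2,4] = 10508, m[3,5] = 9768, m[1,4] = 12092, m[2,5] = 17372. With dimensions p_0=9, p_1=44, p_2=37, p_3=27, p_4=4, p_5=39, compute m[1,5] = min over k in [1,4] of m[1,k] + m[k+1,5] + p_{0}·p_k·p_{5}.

m[1,5] = min over k∈[1,4] of m[1,k]+m[k+1,5]+p_{0}·p_k·p_{5}.
k=1: 0 + 17372 + 9·44·39 = 32816; k=2: 14652 + 9768 + 9·37·39 = 37407; k=3: 23643 + 4212 + 9·27·39 = 37332; k=4: 12092 + 0 + 9·4·39 = 13496.
Minimum: 13496 at k=4.

13496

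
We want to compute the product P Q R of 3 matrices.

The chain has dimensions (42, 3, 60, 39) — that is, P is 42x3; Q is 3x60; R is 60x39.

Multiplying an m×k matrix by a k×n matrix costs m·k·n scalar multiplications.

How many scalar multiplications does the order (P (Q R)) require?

(Q R): 3×60 by 60×39 → 3×39, cost 3·60·39 = 7020
(P (Q R)): 42×3 by 3×39 → 42×39, cost 42·3·39 = 4914; cumulative 11934
Total: 11934 scalar multiplications.

11934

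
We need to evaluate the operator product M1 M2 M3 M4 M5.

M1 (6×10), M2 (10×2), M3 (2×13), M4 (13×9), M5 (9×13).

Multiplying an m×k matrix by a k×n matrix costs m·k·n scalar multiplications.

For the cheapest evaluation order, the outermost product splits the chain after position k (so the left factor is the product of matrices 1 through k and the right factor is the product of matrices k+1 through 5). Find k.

2

Adjacent pairs: M1M2 = 6·10·2 = 120; M2M3 = 10·2·13 = 260; M3M4 = 2·13·9 = 234; M4M5 = 13·9·13 = 1521.
Length 3: M1..M3: k=1: 0+260+6·10·13=1040; k=2: 120+0+6·2·13=276 → min 276 | M2..M4: k=2: 0+234+10·2·9=414; k=3: 260+0+10·13·9=1430 → min 414 | M3..M5: k=3: 0+1521+2·13·13=1859; k=4: 234+0+2·9·13=468 → min 468.
Length 4: M1..M4: k=1: 0+414+6·10·9=954; k=2: 120+234+6·2·9=462; k=3: 276+0+6·13·9=978 → min 462 | M2..M5: k=2: 0+468+10·2·13=728; k=3: 260+1521+10·13·13=3471; k=4: 414+0+10·9·13=1584 → min 728.
Top-level splits: k=1: (M1..M1)·(M2..M5) → 0+728+6·10·13 = 1508; k=2: (M1..M2)·(M3..M5) → 120+468+6·2·13 = 744; k=3: (M1..M3)·(M4..M5) → 276+1521+6·13·13 = 2811; k=4: (M1..M4)·(M5..M5) → 462+0+6·9·13 = 1164.
Best split is after M2, i.e. k = 2.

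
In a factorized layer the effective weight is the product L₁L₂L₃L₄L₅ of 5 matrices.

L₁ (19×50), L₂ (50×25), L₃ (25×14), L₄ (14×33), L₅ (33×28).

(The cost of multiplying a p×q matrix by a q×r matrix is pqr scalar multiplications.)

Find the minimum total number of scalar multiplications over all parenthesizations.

Adjacent pairs: L₁L₂ = 19·50·25 = 23750; L₂L₃ = 50·25·14 = 17500; L₃L₄ = 25·14·33 = 11550; L₄L₅ = 14·33·28 = 12936.
Length 3: L₁..L₃: k=1: 0+17500+19·50·14=30800; k=2: 23750+0+19·25·14=30400 → min 30400 | L₂..L₄: k=2: 0+11550+50·25·33=52800; k=3: 17500+0+50·14·33=40600 → min 40600 | L₃..L₅: k=3: 0+12936+25·14·28=22736; k=4: 11550+0+25·33·28=34650 → min 22736.
Length 4: L₁..L₄: k=1: 0+40600+19·50·33=71950; k=2: 23750+11550+19·25·33=50975; k=3: 30400+0+19·14·33=39178 → min 39178 | L₂..L₅: k=2: 0+22736+50·25·28=57736; k=3: 17500+12936+50·14·28=50036; k=4: 40600+0+50·33·28=86800 → min 50036.
Length 5: L₁..L₅: k=1: 0+50036+19·50·28=76636; k=2: 23750+22736+19·25·28=59786; k=3: 30400+12936+19·14·28=50784; k=4: 39178+0+19·33·28=56734 → min 50784.
Optimal order: (((L₁L₂)L₃)(L₄L₅)) with cost 50784.

50784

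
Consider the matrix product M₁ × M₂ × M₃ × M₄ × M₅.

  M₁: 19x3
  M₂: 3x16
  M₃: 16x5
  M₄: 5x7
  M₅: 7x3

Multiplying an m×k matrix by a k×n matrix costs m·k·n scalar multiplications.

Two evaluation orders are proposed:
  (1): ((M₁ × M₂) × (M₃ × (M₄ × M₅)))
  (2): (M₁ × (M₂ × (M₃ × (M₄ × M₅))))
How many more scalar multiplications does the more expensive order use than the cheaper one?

1509

Order (1) = ((M₁ × M₂) × (M₃ × (M₄ × M₅))): (M₁ × M₂): 19×3 by 3×16 → 19×16, cost 19·3·16 = 912; (M₄ × M₅): 5×7 by 7×3 → 5×3, cost 5·7·3 = 105; (M₃ × (M₄ × M₅)): 16×5 by 5×3 → 16×3, cost 16·5·3 = 240; cumulative 345; ((M₁ × M₂) × (M₃ × (M₄ × M₅))): 19×16 by 16×3 → 19×3, cost 19·16·3 = 912; cumulative 2169. Total 2169.
Order (2) = (M₁ × (M₂ × (M₃ × (M₄ × M₅)))): (M₄ × M₅): 5×7 by 7×3 → 5×3, cost 5·7·3 = 105; (M₃ × (M₄ × M₅)): 16×5 by 5×3 → 16×3, cost 16·5·3 = 240; cumulative 345; (M₂ × (M₃ × (M₄ × M₅))): 3×16 by 16×3 → 3×3, cost 3·16·3 = 144; cumulative 489; (M₁ × (M₂ × (M₃ × (M₄ × M₅)))): 19×3 by 3×3 → 19×3, cost 19·3·3 = 171; cumulative 660. Total 660.
Difference: |2169 − 660| = 1509.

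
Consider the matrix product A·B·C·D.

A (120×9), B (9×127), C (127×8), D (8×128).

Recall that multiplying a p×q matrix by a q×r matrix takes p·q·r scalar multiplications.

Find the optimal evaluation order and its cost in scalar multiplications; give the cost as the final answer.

Adjacent pairs: AB = 120·9·127 = 137160; BC = 9·127·8 = 9144; CD = 127·8·128 = 130048.
Length 3: A..C: k=1: 0+9144+120·9·8=17784; k=2: 137160+0+120·127·8=259080 → min 17784 | B..D: k=2: 0+130048+9·127·128=276352; k=3: 9144+0+9·8·128=18360 → min 18360.
Length 4: A..D: k=1: 0+18360+120·9·128=156600; k=2: 137160+130048+120·127·128=2217928; k=3: 17784+0+120·8·128=140664 → min 140664.
Optimal parenthesization: ((A·(B·C))·D) with cost 140664.

140664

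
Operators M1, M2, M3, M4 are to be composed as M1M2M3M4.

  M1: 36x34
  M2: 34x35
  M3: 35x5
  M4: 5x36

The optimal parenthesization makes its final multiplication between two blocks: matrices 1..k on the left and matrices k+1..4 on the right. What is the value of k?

Adjacent pairs: M1M2 = 36·34·35 = 42840; M2M3 = 34·35·5 = 5950; M3M4 = 35·5·36 = 6300.
Length 3: M1..M3: k=1: 0+5950+36·34·5=12070; k=2: 42840+0+36·35·5=49140 → min 12070 | M2..M4: k=2: 0+6300+34·35·36=49140; k=3: 5950+0+34·5·36=12070 → min 12070.
Top-level splits: k=1: (M1..M1)·(M2..M4) → 0+12070+36·34·36 = 56134; k=2: (M1..M2)·(M3..M4) → 42840+6300+36·35·36 = 94500; k=3: (M1..M3)·(M4..M4) → 12070+0+36·5·36 = 18550.
Best split is after M3, i.e. k = 3.

3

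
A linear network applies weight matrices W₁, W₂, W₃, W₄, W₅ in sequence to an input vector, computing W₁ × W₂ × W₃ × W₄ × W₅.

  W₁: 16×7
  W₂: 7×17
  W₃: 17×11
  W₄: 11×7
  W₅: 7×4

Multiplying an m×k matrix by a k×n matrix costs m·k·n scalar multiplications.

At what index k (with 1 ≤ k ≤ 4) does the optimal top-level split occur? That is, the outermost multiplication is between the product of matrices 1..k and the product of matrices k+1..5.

1

Adjacent pairs: W₁W₂ = 16·7·17 = 1904; W₂W₃ = 7·17·11 = 1309; W₃W₄ = 17·11·7 = 1309; W₄W₅ = 11·7·4 = 308.
Length 3: W₁..W₃: k=1: 0+1309+16·7·11=2541; k=2: 1904+0+16·17·11=4896 → min 2541 | W₂..W₄: k=2: 0+1309+7·17·7=2142; k=3: 1309+0+7·11·7=1848 → min 1848 | W₃..W₅: k=3: 0+308+17·11·4=1056; k=4: 1309+0+17·7·4=1785 → min 1056.
Length 4: W₁..W₄: k=1: 0+1848+16·7·7=2632; k=2: 1904+1309+16·17·7=5117; k=3: 2541+0+16·11·7=3773 → min 2632 | W₂..W₅: k=2: 0+1056+7·17·4=1532; k=3: 1309+308+7·11·4=1925; k=4: 1848+0+7·7·4=2044 → min 1532.
Top-level splits: k=1: (W₁..W₁)·(W₂..W₅) → 0+1532+16·7·4 = 1980; k=2: (W₁..W₂)·(W₃..W₅) → 1904+1056+16·17·4 = 4048; k=3: (W₁..W₃)·(W₄..W₅) → 2541+308+16·11·4 = 3553; k=4: (W₁..W₄)·(W₅..W₅) → 2632+0+16·7·4 = 3080.
Best split is after W₁, i.e. k = 1.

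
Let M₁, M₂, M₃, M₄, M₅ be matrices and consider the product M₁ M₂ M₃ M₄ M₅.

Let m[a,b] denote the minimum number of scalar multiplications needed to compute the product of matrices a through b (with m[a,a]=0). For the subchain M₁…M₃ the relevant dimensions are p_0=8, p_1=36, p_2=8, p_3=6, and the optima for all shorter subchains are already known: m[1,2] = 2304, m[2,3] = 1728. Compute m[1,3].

2688

m[1,3] = min over k∈[1,2] of m[1,k]+m[k+1,3]+p_{0}·p_k·p_{3}.
k=1: 0 + 1728 + 8·36·6 = 3456; k=2: 2304 + 0 + 8·8·6 = 2688.
Minimum: 2688 at k=2.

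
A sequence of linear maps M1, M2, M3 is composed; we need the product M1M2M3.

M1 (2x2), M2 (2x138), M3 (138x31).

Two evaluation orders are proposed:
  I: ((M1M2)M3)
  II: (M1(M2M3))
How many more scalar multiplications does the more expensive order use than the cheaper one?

Order I = ((M1M2)M3): (M1M2): 2×2 by 2×138 → 2×138, cost 2·2·138 = 552; ((M1M2)M3): 2×138 by 138×31 → 2×31, cost 2·138·31 = 8556; cumulative 9108. Total 9108.
Order II = (M1(M2M3)): (M2M3): 2×138 by 138×31 → 2×31, cost 2·138·31 = 8556; (M1(M2M3)): 2×2 by 2×31 → 2×31, cost 2·2·31 = 124; cumulative 8680. Total 8680.
Difference: |9108 − 8680| = 428.

428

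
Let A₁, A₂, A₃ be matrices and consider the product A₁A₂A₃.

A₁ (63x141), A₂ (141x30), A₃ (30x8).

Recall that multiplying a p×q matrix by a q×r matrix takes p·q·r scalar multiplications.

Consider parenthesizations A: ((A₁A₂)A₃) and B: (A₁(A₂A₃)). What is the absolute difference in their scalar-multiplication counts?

176706

Order A = ((A₁A₂)A₃): (A₁A₂): 63×141 by 141×30 → 63×30, cost 63·141·30 = 266490; ((A₁A₂)A₃): 63×30 by 30×8 → 63×8, cost 63·30·8 = 15120; cumulative 281610. Total 281610.
Order B = (A₁(A₂A₃)): (A₂A₃): 141×30 by 30×8 → 141×8, cost 141·30·8 = 33840; (A₁(A₂A₃)): 63×141 by 141×8 → 63×8, cost 63·141·8 = 71064; cumulative 104904. Total 104904.
Difference: |281610 − 104904| = 176706.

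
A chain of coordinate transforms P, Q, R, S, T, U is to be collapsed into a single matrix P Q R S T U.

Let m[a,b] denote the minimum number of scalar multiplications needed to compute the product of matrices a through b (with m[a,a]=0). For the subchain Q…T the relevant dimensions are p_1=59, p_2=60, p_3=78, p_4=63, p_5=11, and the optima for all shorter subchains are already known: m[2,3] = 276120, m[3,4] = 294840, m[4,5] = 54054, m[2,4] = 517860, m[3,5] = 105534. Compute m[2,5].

144474

m[2,5] = min over k∈[2,4] of m[2,k]+m[k+1,5]+p_{1}·p_k·p_{5}.
k=2: 0 + 105534 + 59·60·11 = 144474; k=3: 276120 + 54054 + 59·78·11 = 380796; k=4: 517860 + 0 + 59·63·11 = 558747.
Minimum: 144474 at k=2.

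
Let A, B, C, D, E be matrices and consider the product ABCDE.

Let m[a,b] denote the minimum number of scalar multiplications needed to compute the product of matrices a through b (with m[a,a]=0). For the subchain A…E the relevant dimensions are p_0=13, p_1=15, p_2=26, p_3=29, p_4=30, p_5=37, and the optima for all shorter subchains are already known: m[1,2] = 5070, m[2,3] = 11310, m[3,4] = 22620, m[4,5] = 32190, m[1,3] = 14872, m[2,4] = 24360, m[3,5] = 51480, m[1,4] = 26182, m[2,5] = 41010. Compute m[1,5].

m[1,5] = min over k∈[1,4] of m[1,k]+m[k+1,5]+p_{0}·p_k·p_{5}.
k=1: 0 + 41010 + 13·15·37 = 48225; k=2: 5070 + 51480 + 13·26·37 = 69056; k=3: 14872 + 32190 + 13·29·37 = 61011; k=4: 26182 + 0 + 13·30·37 = 40612.
Minimum: 40612 at k=4.

40612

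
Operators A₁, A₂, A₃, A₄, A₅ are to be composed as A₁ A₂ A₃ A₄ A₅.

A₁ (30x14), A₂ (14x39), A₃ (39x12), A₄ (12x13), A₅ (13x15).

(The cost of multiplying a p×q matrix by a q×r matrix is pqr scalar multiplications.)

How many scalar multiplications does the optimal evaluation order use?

Adjacent pairs: A₁A₂ = 30·14·39 = 16380; A₂A₃ = 14·39·12 = 6552; A₃A₄ = 39·12·13 = 6084; A₄A₅ = 12·13·15 = 2340.
Length 3: A₁..A₃: k=1: 0+6552+30·14·12=11592; k=2: 16380+0+30·39·12=30420 → min 11592 | A₂..A₄: k=2: 0+6084+14·39·13=13182; k=3: 6552+0+14·12·13=8736 → min 8736 | A₃..A₅: k=3: 0+2340+39·12·15=9360; k=4: 6084+0+39·13·15=13689 → min 9360.
Length 4: A₁..A₄: k=1: 0+8736+30·14·13=14196; k=2: 16380+6084+30·39·13=37674; k=3: 11592+0+30·12·13=16272 → min 14196 | A₂..A₅: k=2: 0+9360+14·39·15=17550; k=3: 6552+2340+14·12·15=11412; k=4: 8736+0+14·13·15=11466 → min 11412.
Length 5: A₁..A₅: k=1: 0+11412+30·14·15=17712; k=2: 16380+9360+30·39·15=43290; k=3: 11592+2340+30·12·15=19332; k=4: 14196+0+30·13·15=20046 → min 17712.
Optimal order: (A₁ ((A₂ A₃) (A₄ A₅))) with cost 17712.

17712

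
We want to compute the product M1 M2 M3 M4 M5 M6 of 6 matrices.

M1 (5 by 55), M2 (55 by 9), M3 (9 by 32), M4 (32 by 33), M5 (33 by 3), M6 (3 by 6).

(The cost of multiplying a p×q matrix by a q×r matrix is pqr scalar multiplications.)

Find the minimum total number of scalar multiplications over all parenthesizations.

6432

Adjacent pairs: M1M2 = 5·55·9 = 2475; M2M3 = 55·9·32 = 15840; M3M4 = 9·32·33 = 9504; M4M5 = 32·33·3 = 3168; M5M6 = 33·3·6 = 594.
Length 3: M1..M3: k=1: 0+15840+5·55·32=24640; k=2: 2475+0+5·9·32=3915 → min 3915 | M2..M4: k=2: 0+9504+55·9·33=25839; k=3: 15840+0+55·32·33=73920 → min 25839 | M3..M5: k=3: 0+3168+9·32·3=4032; k=4: 9504+0+9·33·3=10395 → min 4032 | M4..M6: k=4: 0+594+32·33·6=6930; k=5: 3168+0+32·3·6=3744 → min 3744.
Length 4: M1..M4: k=1: 0+25839+5·55·33=34914; k=2: 2475+9504+5·9·33=13464; k=3: 3915+0+5·32·33=9195 → min 9195 | M2..M5: k=2: 0+4032+55·9·3=5517; k=3: 15840+3168+55·32·3=24288; k=4: 25839+0+55·33·3=31284 → min 5517 | M3..M6: k=3: 0+3744+9·32·6=5472; k=4: 9504+594+9·33·6=11880; k=5: 4032+0+9·3·6=4194 → min 4194.
Length 5: M1..M5: k=1: 0+5517+5·55·3=6342; k=2: 2475+4032+5·9·3=6642; k=3: 3915+3168+5·32·3=7563; k=4: 9195+0+5·33·3=9690 → min 6342 | M2..M6: k=2: 0+4194+55·9·6=7164; k=3: 15840+3744+55·32·6=30144; k=4: 25839+594+55·33·6=37323; k=5: 5517+0+55·3·6=6507 → min 6507.
Length 6: M1..M6: k=1: 0+6507+5·55·6=8157; k=2: 2475+4194+5·9·6=6939; k=3: 3915+3744+5·32·6=8619; k=4: 9195+594+5·33·6=10779; k=5: 6342+0+5·3·6=6432 → min 6432.
Optimal order: ((M1 (M2 (M3 (M4 M5)))) M6) with cost 6432.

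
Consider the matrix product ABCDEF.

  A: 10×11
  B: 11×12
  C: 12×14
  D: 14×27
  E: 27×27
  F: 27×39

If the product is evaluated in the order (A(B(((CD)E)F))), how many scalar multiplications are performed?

(CD): 12×14 by 14×27 → 12×27, cost 12·14·27 = 4536
((CD)E): 12×27 by 27×27 → 12×27, cost 12·27·27 = 8748; cumulative 13284
(((CD)E)F): 12×27 by 27×39 → 12×39, cost 12·27·39 = 12636; cumulative 25920
(B(((CD)E)F)): 11×12 by 12×39 → 11×39, cost 11·12·39 = 5148; cumulative 31068
(A(B(((CD)E)F))): 10×11 by 11×39 → 10×39, cost 10·11·39 = 4290; cumulative 35358
Total: 35358 scalar multiplications.

35358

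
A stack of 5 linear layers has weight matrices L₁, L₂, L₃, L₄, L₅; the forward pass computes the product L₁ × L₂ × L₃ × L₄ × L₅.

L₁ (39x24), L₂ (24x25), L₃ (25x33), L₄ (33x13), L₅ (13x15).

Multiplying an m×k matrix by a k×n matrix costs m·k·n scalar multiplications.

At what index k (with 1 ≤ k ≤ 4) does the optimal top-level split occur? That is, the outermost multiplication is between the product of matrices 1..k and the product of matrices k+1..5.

1

Adjacent pairs: L₁L₂ = 39·24·25 = 23400; L₂L₃ = 24·25·33 = 19800; L₃L₄ = 25·33·13 = 10725; L₄L₅ = 33·13·15 = 6435.
Length 3: L₁..L₃: k=1: 0+19800+39·24·33=50688; k=2: 23400+0+39·25·33=55575 → min 50688 | L₂..L₄: k=2: 0+10725+24·25·13=18525; k=3: 19800+0+24·33·13=30096 → min 18525 | L₃..L₅: k=3: 0+6435+25·33·15=18810; k=4: 10725+0+25·13·15=15600 → min 15600.
Length 4: L₁..L₄: k=1: 0+18525+39·24·13=30693; k=2: 23400+10725+39·25·13=46800; k=3: 50688+0+39·33·13=67419 → min 30693 | L₂..L₅: k=2: 0+15600+24·25·15=24600; k=3: 19800+6435+24·33·15=38115; k=4: 18525+0+24·13·15=23205 → min 23205.
Top-level splits: k=1: (L₁..L₁)·(L₂..L₅) → 0+23205+39·24·15 = 37245; k=2: (L₁..L₂)·(L₃..L₅) → 23400+15600+39·25·15 = 53625; k=3: (L₁..L₃)·(L₄..L₅) → 50688+6435+39·33·15 = 76428; k=4: (L₁..L₄)·(L₅..L₅) → 30693+0+39·13·15 = 38298.
Best split is after L₁, i.e. k = 1.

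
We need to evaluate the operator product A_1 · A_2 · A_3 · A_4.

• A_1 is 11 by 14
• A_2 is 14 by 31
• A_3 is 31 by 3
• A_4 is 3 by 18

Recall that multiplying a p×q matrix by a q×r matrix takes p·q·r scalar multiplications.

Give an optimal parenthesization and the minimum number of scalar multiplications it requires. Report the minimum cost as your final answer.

2358

Adjacent pairs: A_1A_2 = 11·14·31 = 4774; A_2A_3 = 14·31·3 = 1302; A_3A_4 = 31·3·18 = 1674.
Length 3: A_1..A_3: k=1: 0+1302+11·14·3=1764; k=2: 4774+0+11·31·3=5797 → min 1764 | A_2..A_4: k=2: 0+1674+14·31·18=9486; k=3: 1302+0+14·3·18=2058 → min 2058.
Length 4: A_1..A_4: k=1: 0+2058+11·14·18=4830; k=2: 4774+1674+11·31·18=12586; k=3: 1764+0+11·3·18=2358 → min 2358.
Optimal parenthesization: ((A_1 · (A_2 · A_3)) · A_4) with cost 2358.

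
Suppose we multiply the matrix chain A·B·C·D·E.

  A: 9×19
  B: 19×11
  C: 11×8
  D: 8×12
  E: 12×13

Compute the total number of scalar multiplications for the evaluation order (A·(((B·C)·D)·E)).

8683

(B·C): 19×11 by 11×8 → 19×8, cost 19·11·8 = 1672
((B·C)·D): 19×8 by 8×12 → 19×12, cost 19·8·12 = 1824; cumulative 3496
(((B·C)·D)·E): 19×12 by 12×13 → 19×13, cost 19·12·13 = 2964; cumulative 6460
(A·(((B·C)·D)·E)): 9×19 by 19×13 → 9×13, cost 9·19·13 = 2223; cumulative 8683
Total: 8683 scalar multiplications.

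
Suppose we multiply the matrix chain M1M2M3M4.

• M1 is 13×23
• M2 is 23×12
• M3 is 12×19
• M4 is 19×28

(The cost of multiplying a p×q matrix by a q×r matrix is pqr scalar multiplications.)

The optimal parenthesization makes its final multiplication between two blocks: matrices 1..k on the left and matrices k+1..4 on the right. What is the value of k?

Adjacent pairs: M1M2 = 13·23·12 = 3588; M2M3 = 23·12·19 = 5244; M3M4 = 12·19·28 = 6384.
Length 3: M1..M3: k=1: 0+5244+13·23·19=10925; k=2: 3588+0+13·12·19=6552 → min 6552 | M2..M4: k=2: 0+6384+23·12·28=14112; k=3: 5244+0+23·19·28=17480 → min 14112.
Top-level splits: k=1: (M1..M1)·(M2..M4) → 0+14112+13·23·28 = 22484; k=2: (M1..M2)·(M3..M4) → 3588+6384+13·12·28 = 14340; k=3: (M1..M3)·(M4..M4) → 6552+0+13·19·28 = 13468.
Best split is after M3, i.e. k = 3.

3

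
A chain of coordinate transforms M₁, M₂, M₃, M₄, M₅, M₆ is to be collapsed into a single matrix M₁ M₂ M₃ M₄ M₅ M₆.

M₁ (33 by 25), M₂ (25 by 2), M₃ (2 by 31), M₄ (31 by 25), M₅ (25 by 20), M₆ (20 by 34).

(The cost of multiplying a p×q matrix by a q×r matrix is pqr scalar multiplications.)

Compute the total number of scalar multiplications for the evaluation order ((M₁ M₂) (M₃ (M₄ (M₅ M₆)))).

49352

(M₁ M₂): 33×25 by 25×2 → 33×2, cost 33·25·2 = 1650
(M₅ M₆): 25×20 by 20×34 → 25×34, cost 25·20·34 = 17000
(M₄ (M₅ M₆)): 31×25 by 25×34 → 31×34, cost 31·25·34 = 26350; cumulative 43350
(M₃ (M₄ (M₅ M₆))): 2×31 by 31×34 → 2×34, cost 2·31·34 = 2108; cumulative 45458
((M₁ M₂) (M₃ (M₄ (M₅ M₆)))): 33×2 by 2×34 → 33×34, cost 33·2·34 = 2244; cumulative 49352
Total: 49352 scalar multiplications.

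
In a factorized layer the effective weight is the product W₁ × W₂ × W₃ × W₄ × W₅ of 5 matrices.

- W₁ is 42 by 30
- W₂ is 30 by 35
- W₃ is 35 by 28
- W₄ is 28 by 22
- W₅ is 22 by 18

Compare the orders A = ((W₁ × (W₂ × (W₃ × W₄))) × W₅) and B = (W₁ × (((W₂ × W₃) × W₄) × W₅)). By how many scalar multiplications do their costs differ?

Order A = ((W₁ × (W₂ × (W₃ × W₄))) × W₅): (W₃ × W₄): 35×28 by 28×22 → 35×22, cost 35·28·22 = 21560; (W₂ × (W₃ × W₄)): 30×35 by 35×22 → 30×22, cost 30·35·22 = 23100; cumulative 44660; (W₁ × (W₂ × (W₃ × W₄))): 42×30 by 30×22 → 42×22, cost 42·30·22 = 27720; cumulative 72380; ((W₁ × (W₂ × (W₃ × W₄))) × W₅): 42×22 by 22×18 → 42×18, cost 42·22·18 = 16632; cumulative 89012. Total 89012.
Order B = (W₁ × (((W₂ × W₃) × W₄) × W₅)): (W₂ × W₃): 30×35 by 35×28 → 30×28, cost 30·35·28 = 29400; ((W₂ × W₃) × W₄): 30×28 by 28×22 → 30×22, cost 30·28·22 = 18480; cumulative 47880; (((W₂ × W₃) × W₄) × W₅): 30×22 by 22×18 → 30×18, cost 30·22·18 = 11880; cumulative 59760; (W₁ × (((W₂ × W₃) × W₄) × W₅)): 42×30 by 30×18 → 42×18, cost 42·30·18 = 22680; cumulative 82440. Total 82440.
Difference: |89012 − 82440| = 6572.

6572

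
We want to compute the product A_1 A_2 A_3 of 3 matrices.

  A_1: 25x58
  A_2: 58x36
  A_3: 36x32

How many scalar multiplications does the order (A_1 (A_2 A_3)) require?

(A_2 A_3): 58×36 by 36×32 → 58×32, cost 58·36·32 = 66816
(A_1 (A_2 A_3)): 25×58 by 58×32 → 25×32, cost 25·58·32 = 46400; cumulative 113216
Total: 113216 scalar multiplications.

113216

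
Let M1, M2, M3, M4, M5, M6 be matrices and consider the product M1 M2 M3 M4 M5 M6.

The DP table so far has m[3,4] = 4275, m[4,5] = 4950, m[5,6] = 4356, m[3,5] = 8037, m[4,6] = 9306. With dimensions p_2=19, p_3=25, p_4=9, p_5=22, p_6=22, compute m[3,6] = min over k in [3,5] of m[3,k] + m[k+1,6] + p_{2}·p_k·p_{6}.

m[3,6] = min over k∈[3,5] of m[3,k]+m[k+1,6]+p_{2}·p_k·p_{6}.
k=3: 0 + 9306 + 19·25·22 = 19756; k=4: 4275 + 4356 + 19·9·22 = 12393; k=5: 8037 + 0 + 19·22·22 = 17233.
Minimum: 12393 at k=4.

12393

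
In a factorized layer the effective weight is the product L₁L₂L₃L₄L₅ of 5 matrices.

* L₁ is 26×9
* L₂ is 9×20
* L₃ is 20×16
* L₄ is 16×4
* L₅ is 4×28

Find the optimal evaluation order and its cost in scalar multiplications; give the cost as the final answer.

5848

Adjacent pairs: L₁L₂ = 26·9·20 = 4680; L₂L₃ = 9·20·16 = 2880; L₃L₄ = 20·16·4 = 1280; L₄L₅ = 16·4·28 = 1792.
Length 3: L₁..L₃: k=1: 0+2880+26·9·16=6624; k=2: 4680+0+26·20·16=13000 → min 6624 | L₂..L₄: k=2: 0+1280+9·20·4=2000; k=3: 2880+0+9·16·4=3456 → min 2000 | L₃..L₅: k=3: 0+1792+20·16·28=10752; k=4: 1280+0+20·4·28=3520 → min 3520.
Length 4: L₁..L₄: k=1: 0+2000+26·9·4=2936; k=2: 4680+1280+26·20·4=8040; k=3: 6624+0+26·16·4=8288 → min 2936 | L₂..L₅: k=2: 0+3520+9·20·28=8560; k=3: 2880+1792+9·16·28=8704; k=4: 2000+0+9·4·28=3008 → min 3008.
Length 5: L₁..L₅: k=1: 0+3008+26·9·28=9560; k=2: 4680+3520+26·20·28=22760; k=3: 6624+1792+26·16·28=20064; k=4: 2936+0+26·4·28=5848 → min 5848.
Optimal parenthesization: ((L₁(L₂(L₃L₄)))L₅) with cost 5848.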